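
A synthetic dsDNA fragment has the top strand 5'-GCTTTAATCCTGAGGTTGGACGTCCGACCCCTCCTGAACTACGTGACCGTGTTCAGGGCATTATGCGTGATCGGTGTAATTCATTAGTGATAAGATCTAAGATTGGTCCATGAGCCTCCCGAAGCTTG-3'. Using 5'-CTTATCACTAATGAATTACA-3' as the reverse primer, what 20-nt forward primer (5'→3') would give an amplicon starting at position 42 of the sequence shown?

The reverse primer's reverse complement TGTAATTCATTAGTGATAAG matches the template at positions 75–94; the product starts at position 42.
The forward primer is identical to the top strand over positions 42–61: CGTGACCGTGTTCAGGGCAT.

5'-CGTGACCGTGTTCAGGGCAT-3'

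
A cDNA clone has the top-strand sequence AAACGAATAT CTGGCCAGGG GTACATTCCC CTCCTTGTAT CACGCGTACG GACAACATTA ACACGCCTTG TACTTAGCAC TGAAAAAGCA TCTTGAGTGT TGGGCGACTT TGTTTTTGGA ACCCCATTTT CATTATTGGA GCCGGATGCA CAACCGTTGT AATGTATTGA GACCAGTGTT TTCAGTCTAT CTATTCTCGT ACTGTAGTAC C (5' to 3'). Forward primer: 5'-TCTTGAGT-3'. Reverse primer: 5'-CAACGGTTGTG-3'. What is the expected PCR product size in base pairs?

69 bp

Scanning the template, TCTTGAGT occurs at positions 91–98; this primer anneals to the bottom strand there with its 3' end pointing downstream.
Taking the reverse complement of CAACGGTTGTG gives CACAACCGTTG, found at positions 149–159 on the template; the primer anneals here to the top strand with its 3' end pointing upstream.
The product runs from position 91 to position 159, so its length is 159 − 91 + 1 = 69 bp.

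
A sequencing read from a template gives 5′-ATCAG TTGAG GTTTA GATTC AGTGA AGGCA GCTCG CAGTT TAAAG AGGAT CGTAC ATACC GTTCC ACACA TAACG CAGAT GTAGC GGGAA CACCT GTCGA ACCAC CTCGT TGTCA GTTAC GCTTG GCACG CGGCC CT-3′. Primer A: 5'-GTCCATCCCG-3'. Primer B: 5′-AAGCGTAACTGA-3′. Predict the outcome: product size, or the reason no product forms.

Primer A (GTCCATCCCG) does not match the top strand, and its reverse complement CGGGATGGAC does not match either.
With no annealing site for primer A, no amplification occurs.

No product — primer A has no binding site in the template.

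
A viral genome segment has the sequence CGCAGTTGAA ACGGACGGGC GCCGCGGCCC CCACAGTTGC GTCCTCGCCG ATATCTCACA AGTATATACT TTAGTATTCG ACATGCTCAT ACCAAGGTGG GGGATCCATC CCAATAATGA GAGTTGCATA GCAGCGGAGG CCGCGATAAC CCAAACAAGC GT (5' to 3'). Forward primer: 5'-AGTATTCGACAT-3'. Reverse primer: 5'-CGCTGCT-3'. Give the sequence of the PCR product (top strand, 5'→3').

5'-AGTATTCGACATGCTCATACCAAGGTGGGGGATCCATCCCAATAATGAGAGTTGCATAGCAGCG-3'

Scanning the template, AGTATTCGACAT occurs at positions 73–84; this primer anneals to the bottom strand there with its 3' end pointing downstream.
Taking the reverse complement of CGCTGCT gives AGCAGCG, found at positions 130–136 on the template; the primer anneals here to the top strand with its 3' end pointing upstream.
The product is the template from position 73 through 136 (64 bp).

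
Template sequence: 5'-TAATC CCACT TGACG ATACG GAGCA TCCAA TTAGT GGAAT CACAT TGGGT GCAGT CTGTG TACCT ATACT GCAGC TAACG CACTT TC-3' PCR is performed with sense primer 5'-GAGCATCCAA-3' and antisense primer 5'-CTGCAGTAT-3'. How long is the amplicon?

Forward primer GAGCATCCAA is found on the top strand at positions 21–30.
Reverse complement of the reverse primer: ATACTGCAG. This occurs on the top strand at positions 66–74.
Amplicon spans positions 21–74: 54 bp.

54 bp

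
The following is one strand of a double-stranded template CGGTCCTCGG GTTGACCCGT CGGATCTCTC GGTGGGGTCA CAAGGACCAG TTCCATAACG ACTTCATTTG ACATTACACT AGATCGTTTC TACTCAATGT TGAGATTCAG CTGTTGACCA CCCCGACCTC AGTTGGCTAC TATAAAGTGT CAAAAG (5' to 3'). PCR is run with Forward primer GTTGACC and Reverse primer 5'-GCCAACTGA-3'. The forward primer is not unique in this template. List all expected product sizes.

127 bp, 25 bp

The forward primer GTTGACC matches the top strand at positions 11–17, 113–119.
The reverse primer's reverse complement is TCAGTTGGC, matching at positions 129–137.
Each forward site pairs with the reverse site to give a product ending at position 137: sizes 127, 25 bp.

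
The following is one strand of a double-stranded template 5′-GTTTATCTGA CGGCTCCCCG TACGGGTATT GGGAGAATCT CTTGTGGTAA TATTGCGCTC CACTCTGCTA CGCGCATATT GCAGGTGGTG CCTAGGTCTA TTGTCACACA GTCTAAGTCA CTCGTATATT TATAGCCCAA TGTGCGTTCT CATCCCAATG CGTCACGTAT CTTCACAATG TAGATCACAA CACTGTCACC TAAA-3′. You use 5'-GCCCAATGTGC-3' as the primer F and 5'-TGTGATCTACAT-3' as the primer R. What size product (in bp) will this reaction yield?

55 bp

Scanning the template, GCCCAATGTGC occurs at positions 135–145; this primer anneals to the bottom strand there with its 3' end pointing downstream.
Taking the reverse complement of TGTGATCTACAT gives ATGTAGATCACA, found at positions 178–189 on the template; the primer anneals here to the top strand with its 3' end pointing upstream.
Amplicon spans positions 135–189: 55 bp.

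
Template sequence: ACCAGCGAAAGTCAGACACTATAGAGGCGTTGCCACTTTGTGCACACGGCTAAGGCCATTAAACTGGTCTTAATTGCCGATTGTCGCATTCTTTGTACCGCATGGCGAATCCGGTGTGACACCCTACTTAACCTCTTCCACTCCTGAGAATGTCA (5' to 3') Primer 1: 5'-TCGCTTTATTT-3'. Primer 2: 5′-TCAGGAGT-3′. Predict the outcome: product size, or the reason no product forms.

Primer 1 (TCGCTTTATTT) does not match the top strand, and its reverse complement AAATAAAGCGA does not match either.
With no annealing site for primer 1, no amplification occurs.

No product — primer 1 has no binding site in the template.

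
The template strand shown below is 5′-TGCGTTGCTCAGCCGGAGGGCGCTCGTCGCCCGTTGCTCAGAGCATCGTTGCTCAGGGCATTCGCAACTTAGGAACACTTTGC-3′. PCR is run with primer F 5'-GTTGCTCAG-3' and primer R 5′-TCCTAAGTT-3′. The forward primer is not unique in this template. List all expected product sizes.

71 bp, 42 bp, 27 bp

The forward primer GTTGCTCAG matches the top strand at positions 4–12, 33–41, 48–56.
The reverse primer's reverse complement is AACTTAGGA, matching at positions 66–74.
Each forward site pairs with the reverse site to give a product ending at position 74: sizes 71, 42, 27 bp.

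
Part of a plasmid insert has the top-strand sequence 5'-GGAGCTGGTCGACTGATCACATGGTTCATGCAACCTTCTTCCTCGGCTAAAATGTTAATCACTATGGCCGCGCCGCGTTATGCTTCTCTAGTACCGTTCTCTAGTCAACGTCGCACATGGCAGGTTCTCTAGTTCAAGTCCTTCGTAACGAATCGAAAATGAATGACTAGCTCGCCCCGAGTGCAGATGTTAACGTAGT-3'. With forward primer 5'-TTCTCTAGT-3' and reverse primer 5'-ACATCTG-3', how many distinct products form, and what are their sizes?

The forward primer TTCTCTAGT matches the top strand at positions 84–92, 97–105, 125–133.
The reverse primer's reverse complement is CAGATGT, matching at positions 184–190.
Each forward site pairs with the reverse site to give a product ending at position 190: sizes 107, 94, 66 bp.

Three products: 107 bp, 94 bp, 66 bp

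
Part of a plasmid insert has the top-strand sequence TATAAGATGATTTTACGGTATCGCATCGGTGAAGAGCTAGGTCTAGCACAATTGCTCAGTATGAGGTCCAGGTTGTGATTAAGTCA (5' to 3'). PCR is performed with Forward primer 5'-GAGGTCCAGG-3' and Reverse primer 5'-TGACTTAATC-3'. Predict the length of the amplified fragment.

Scanning the template, GAGGTCCAGG occurs at positions 63–72; this primer anneals to the bottom strand there with its 3' end pointing downstream.
Taking the reverse complement of TGACTTAATC gives GATTAAGTCA, found at positions 77–86 on the template; the primer anneals here to the top strand with its 3' end pointing upstream.
The product runs from position 63 to position 86, so its length is 86 − 63 + 1 = 24 bp.

24 bp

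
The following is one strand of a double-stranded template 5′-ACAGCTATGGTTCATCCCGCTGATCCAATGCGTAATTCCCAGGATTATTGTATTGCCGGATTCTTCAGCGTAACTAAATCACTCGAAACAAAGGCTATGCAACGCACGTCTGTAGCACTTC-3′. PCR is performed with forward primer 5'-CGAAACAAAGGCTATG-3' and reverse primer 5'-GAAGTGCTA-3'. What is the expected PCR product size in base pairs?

38 bp

Forward primer CGAAACAAAGGCTATG is found on the top strand at positions 84–99.
Taking the reverse complement of GAAGTGCTA gives TAGCACTTC, found at positions 113–121 on the template; the primer anneals here to the top strand with its 3' end pointing upstream.
The product runs from position 84 to position 121, so its length is 121 − 84 + 1 = 38 bp.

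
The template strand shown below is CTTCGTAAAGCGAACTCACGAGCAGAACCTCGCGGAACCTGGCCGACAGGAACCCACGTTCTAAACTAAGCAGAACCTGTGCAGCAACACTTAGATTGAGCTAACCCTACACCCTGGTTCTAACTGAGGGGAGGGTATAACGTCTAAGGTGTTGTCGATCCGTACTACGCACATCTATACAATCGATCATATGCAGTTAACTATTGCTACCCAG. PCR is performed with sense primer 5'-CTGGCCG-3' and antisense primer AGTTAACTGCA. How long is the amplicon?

The forward primer matches the template at positions 39–45.
Reverse complement of the reverse primer: TGCAGTTAACT. This occurs on the top strand at positions 192–202.
Product length = (reverse-primer end) − (forward-primer start) + 1 = 202 − 39 + 1 = 164 bp.

164 bp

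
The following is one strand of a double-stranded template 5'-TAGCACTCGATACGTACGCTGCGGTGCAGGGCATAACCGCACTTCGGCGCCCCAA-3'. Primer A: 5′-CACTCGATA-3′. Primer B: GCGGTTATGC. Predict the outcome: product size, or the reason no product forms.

Yes — a 37 bp product.

Primer A (CACTCGATA) matches the top strand at positions 4–12; it acts as a forward primer.
Primer B's reverse complement is GCATAACCGC, matching the top strand at positions 31–40; it acts as a reverse primer.
The 3' ends face each other across positions 4–40, giving a 37 bp product.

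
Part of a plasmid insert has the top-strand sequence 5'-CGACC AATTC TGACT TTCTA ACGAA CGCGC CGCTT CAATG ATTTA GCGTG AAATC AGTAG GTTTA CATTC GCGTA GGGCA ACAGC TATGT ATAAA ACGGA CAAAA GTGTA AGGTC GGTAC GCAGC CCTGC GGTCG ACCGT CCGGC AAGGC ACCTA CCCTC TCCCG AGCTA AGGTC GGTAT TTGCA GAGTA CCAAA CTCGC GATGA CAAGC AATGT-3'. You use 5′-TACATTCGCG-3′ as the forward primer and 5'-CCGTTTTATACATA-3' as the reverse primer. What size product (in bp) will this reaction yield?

The forward primer matches the template at positions 64–73.
Reverse complement of the reverse primer: TATGTATAAAACGG. This occurs on the top strand at positions 86–99.
Amplicon spans positions 64–99: 36 bp.

36 bp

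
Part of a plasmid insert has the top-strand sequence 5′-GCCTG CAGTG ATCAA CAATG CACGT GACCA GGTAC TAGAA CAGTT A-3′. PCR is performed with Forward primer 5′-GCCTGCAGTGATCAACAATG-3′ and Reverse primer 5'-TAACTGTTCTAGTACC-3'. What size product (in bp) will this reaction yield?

46 bp

The forward primer matches the template at positions 1–20.
Reverse complement of the reverse primer: GGTACTAGAACAGTTA. This occurs on the top strand at positions 31–46.
The product runs from position 1 to position 46, so its length is 46 − 1 + 1 = 46 bp.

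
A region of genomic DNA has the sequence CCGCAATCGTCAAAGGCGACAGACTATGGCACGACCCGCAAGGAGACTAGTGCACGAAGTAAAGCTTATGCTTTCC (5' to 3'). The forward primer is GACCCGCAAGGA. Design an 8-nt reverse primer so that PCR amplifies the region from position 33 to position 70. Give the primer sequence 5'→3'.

5'-CATAAGCT-3'

The product's 3' end on the top strand is position 70.
The reverse primer anneals to the top strand over positions 63–70, i.e. to AGCTTATG.
Its sequence written 5'→3' is the reverse complement: CATAAGCT.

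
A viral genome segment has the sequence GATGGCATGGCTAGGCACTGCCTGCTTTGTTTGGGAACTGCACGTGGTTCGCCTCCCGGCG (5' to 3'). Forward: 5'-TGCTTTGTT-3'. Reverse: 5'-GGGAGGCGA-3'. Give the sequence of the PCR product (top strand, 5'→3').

The forward primer matches the template at positions 23–31.
The reverse primer's reverse complement is TCGCCTCCC, which matches the template at positions 49–57.
The product is the template from position 23 through 57 (35 bp).

5'-TGCTTTGTTTGGGAACTGCACGTGGTTCGCCTCCC-3'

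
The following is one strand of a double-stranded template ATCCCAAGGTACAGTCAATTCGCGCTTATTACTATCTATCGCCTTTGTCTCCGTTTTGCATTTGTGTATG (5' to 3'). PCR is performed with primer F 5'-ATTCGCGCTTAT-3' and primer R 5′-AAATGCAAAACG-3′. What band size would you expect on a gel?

Scanning the template, ATTCGCGCTTAT occurs at positions 18–29; this primer anneals to the bottom strand there with its 3' end pointing downstream.
The reverse primer's reverse complement is CGTTTTGCATTT, which matches the template at positions 52–63.
The product runs from position 18 to position 63, so its length is 63 − 18 + 1 = 46 bp.

46 bp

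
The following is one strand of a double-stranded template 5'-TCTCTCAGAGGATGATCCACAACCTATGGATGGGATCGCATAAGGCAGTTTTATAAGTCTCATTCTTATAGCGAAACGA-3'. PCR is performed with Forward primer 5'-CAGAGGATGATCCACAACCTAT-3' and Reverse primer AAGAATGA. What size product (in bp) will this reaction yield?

62 bp

Forward primer CAGAGGATGATCCACAACCTAT is found on the top strand at positions 6–27.
Reverse complement of the reverse primer: TCATTCTT. This occurs on the top strand at positions 60–67.
Amplicon spans positions 6–67: 62 bp.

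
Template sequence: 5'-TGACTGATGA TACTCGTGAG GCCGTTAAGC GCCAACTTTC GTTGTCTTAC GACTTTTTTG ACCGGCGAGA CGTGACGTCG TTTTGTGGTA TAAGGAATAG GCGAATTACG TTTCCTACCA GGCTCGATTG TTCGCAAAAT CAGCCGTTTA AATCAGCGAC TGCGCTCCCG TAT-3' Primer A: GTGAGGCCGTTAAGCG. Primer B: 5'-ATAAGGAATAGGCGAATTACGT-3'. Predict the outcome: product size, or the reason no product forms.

Primer A (GTGAGGCCGTTAAGCG) matches the top strand at positions 16–31 (3' end points downstream).
Primer B (ATAAGGAATAGGCGAATTACGT) also matches the top strand directly, at positions 90–111 — its reverse complement ACGTAATTCGCCTATTCCTTAT is not present.
Both primers anneal to the bottom strand with 3' ends pointing the same way, so neither can prime synthesis back toward the other.

No product — both primers anneal to the same strand and extend in the same direction.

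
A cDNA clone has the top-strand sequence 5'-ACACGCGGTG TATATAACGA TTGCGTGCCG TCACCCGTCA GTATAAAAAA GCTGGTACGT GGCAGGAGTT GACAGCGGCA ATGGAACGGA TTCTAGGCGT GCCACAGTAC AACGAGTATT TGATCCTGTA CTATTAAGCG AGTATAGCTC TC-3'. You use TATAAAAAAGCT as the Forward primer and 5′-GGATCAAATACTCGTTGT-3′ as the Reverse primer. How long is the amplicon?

85 bp

Scanning the template, TATAAAAAAGCT occurs at positions 42–53; this primer anneals to the bottom strand there with its 3' end pointing downstream.
The reverse primer's reverse complement is ACAACGAGTATTTGATCC, which matches the template at positions 109–126.
Product length = (reverse-primer end) − (forward-primer start) + 1 = 126 − 42 + 1 = 85 bp.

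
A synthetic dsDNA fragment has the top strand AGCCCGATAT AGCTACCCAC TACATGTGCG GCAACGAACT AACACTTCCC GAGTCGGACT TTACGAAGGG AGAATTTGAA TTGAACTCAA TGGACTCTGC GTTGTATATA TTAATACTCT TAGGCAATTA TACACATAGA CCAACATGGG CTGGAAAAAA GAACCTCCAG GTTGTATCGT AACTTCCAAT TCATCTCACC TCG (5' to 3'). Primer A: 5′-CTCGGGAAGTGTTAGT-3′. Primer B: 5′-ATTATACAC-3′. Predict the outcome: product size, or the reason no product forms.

Primer A (CTCGGGAAGTGTTAGT) has reverse complement ACTAACACTTCCCGAG, which matches the top strand at positions 38–53; primer A anneals to the top strand there with its 3' end pointing upstream toward position 38.
Primer B (ATTATACAC) matches the top strand directly at positions 127–135; it anneals to the bottom strand with its 3' end pointing downstream toward position 135.
The 3' ends diverge (primer A extends toward position 1, primer B toward position 203), so the primers never converge on a shared product.

No product — the primers' 3' ends point away from each other.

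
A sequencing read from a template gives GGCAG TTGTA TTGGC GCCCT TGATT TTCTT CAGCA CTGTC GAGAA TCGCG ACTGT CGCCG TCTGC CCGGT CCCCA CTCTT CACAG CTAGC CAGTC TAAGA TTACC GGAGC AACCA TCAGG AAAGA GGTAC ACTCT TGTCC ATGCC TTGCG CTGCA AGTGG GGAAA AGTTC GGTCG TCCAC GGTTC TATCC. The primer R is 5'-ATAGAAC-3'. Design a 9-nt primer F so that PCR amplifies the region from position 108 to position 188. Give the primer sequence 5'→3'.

The reverse primer's reverse complement GTTCTAT matches the template at positions 182–188; the product starts at position 108.
The forward primer is identical to the top strand over positions 108–116: AGCAACCAT.

5'-AGCAACCAT-3'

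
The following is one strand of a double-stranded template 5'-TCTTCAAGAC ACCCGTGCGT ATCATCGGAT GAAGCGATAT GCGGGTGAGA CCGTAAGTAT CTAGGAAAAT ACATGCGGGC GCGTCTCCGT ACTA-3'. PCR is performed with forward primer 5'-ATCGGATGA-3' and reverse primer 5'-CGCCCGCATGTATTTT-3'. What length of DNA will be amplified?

58 bp

Scanning the template, ATCGGATGA occurs at positions 24–32; this primer anneals to the bottom strand there with its 3' end pointing downstream.
The reverse primer's reverse complement is AAAATACATGCGGGCG, which matches the template at positions 66–81.
Amplicon spans positions 24–81: 58 bp.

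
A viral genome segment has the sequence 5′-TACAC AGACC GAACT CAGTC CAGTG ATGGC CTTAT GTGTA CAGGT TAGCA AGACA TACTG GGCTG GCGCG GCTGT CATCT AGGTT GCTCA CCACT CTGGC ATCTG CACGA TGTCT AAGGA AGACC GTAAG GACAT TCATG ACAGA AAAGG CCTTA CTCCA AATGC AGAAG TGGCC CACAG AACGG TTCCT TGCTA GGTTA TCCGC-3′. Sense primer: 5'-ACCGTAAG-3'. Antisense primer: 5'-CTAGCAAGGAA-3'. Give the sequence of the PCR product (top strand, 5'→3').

5'-ACCGTAAGGACATTCATGACAGAAAAGGCCTTACTCCAAATGCAGAAGTGGCCCACAGAACGGTTCCTTGCTAG-3'

Forward primer ACCGTAAG is found on the top strand at positions 123–130.
The reverse primer's reverse complement is TTCCTTGCTAG, which matches the template at positions 186–196.
The product is the template from position 123 through 196 (74 bp).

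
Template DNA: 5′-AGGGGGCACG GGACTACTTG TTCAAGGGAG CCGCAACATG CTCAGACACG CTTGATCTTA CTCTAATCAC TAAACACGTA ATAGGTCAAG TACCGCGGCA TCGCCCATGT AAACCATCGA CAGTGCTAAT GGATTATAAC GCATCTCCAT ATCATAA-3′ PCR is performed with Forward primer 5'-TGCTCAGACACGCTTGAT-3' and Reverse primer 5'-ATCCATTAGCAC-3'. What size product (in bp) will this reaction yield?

Scanning the template, TGCTCAGACACGCTTGAT occurs at positions 39–56; this primer anneals to the bottom strand there with its 3' end pointing downstream.
Taking the reverse complement of ATCCATTAGCAC gives GTGCTAATGGAT, found at positions 123–134 on the template; the primer anneals here to the top strand with its 3' end pointing upstream.
Product length = (reverse-primer end) − (forward-primer start) + 1 = 134 − 39 + 1 = 96 bp.

96 bp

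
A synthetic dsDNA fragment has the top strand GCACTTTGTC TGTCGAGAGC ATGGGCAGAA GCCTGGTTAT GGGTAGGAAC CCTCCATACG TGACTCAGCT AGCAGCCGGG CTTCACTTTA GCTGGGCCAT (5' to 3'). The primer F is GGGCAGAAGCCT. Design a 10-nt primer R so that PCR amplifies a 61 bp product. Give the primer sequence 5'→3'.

The forward primer binds at positions 23–34, so a 61 bp product ends at position 23 + 61 − 1 = 83.
The reverse primer anneals to the top strand over positions 74–83, i.e. to AGCCGGGCTT.
Its sequence written 5'→3' is the reverse complement: AAGCCCGGCT.

5'-AAGCCCGGCT-3'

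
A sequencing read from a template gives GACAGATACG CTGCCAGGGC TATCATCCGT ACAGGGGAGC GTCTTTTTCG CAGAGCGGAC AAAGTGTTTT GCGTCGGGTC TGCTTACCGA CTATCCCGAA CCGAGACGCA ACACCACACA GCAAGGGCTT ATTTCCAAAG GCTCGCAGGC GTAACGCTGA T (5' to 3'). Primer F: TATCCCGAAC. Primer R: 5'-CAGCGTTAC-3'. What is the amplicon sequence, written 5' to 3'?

Forward primer TATCCCGAAC is found on the top strand at positions 92–101.
The reverse primer's reverse complement is GTAACGCTG, which matches the template at positions 151–159.
The product is the template from position 92 through 159 (68 bp).

5'-TATCCCGAACCGAGACGCAACACCACACAGCAAGGGCTTATTTCCAAAGGCTCGCAGGCGTAACGCTG-3'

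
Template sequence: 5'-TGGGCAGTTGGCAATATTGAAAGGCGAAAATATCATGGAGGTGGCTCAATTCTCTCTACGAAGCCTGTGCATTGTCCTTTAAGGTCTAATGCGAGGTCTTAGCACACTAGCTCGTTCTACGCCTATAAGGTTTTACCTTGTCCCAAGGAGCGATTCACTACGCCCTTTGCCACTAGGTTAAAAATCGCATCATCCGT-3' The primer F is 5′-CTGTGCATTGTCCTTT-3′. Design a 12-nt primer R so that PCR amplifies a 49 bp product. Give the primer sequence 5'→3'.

5'-GAGCTAGTGTGC-3'

The forward primer binds at positions 65–80, so a 49 bp product ends at position 65 + 49 − 1 = 113.
The reverse primer anneals to the top strand over positions 102–113, i.e. to GCACACTAGCTC.
Its sequence written 5'→3' is the reverse complement: GAGCTAGTGTGC.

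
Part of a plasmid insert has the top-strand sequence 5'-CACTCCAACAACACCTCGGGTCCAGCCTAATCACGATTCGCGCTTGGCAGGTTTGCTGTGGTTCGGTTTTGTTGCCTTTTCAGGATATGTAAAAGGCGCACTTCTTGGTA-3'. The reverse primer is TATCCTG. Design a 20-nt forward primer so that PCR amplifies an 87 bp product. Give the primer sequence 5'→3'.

The reverse primer's reverse complement CAGGATA matches the template at positions 81–87, so the product ends at position 87.
An 87 bp product then starts at position 87 − 87 + 1 = 1.
The forward primer is identical to the top strand there: CACTCCAACAACACCTCGGG.

5'-CACTCCAACAACACCTCGGG-3'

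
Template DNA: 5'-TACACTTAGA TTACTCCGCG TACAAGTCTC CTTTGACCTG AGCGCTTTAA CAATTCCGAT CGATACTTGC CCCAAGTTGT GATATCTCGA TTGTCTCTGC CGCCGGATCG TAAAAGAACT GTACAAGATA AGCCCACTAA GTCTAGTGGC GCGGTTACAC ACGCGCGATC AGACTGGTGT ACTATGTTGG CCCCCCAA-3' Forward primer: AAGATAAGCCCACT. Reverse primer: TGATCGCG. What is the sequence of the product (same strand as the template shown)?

5'-AAGATAAGCCCACTAAGTCTAGTGGCGCGGTTACACACGCGCGATCA-3'

The forward primer matches the template at positions 125–138.
Reverse complement of the reverse primer: CGCGATCA. This occurs on the top strand at positions 164–171.
The product is the template from position 125 through 171 (47 bp).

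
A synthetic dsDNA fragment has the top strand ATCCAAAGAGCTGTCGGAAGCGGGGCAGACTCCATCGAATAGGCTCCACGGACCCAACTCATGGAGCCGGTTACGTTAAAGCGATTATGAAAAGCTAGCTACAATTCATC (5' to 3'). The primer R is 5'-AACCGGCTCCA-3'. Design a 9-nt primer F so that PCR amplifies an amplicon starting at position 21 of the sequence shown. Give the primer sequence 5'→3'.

5'-CGGGGCAGA-3'

The reverse primer's reverse complement TGGAGCCGGTT matches the template at positions 62–72; the product starts at position 21.
The forward primer is identical to the top strand over positions 21–29: CGGGGCAGA.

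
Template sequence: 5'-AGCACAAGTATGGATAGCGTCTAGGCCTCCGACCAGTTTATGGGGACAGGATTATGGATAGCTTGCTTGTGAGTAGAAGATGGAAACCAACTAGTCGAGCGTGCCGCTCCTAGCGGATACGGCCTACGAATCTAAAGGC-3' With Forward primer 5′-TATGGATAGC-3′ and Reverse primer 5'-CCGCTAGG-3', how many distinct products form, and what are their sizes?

Two products: 108 bp, 64 bp

The forward primer TATGGATAGC matches the top strand at positions 9–18, 53–62.
The reverse primer's reverse complement is CCTAGCGG, matching at positions 109–116.
Each forward site pairs with the reverse site to give a product ending at position 116: sizes 108, 64 bp.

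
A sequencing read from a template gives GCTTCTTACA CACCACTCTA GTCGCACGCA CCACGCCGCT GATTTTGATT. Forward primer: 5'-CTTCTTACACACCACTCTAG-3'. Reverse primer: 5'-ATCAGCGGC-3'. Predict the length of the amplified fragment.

Forward primer CTTCTTACACACCACTCTAG is found on the top strand at positions 2–21.
The reverse primer's reverse complement is GCCGCTGAT, which matches the template at positions 35–43.
Product length = (reverse-primer end) − (forward-primer start) + 1 = 43 − 2 + 1 = 42 bp.

42 bp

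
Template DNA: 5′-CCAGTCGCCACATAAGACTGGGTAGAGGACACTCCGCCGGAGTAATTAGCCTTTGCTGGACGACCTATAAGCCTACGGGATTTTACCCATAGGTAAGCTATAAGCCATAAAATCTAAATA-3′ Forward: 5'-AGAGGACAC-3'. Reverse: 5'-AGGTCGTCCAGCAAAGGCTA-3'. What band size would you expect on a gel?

The forward primer matches the template at positions 24–32.
Taking the reverse complement of AGGTCGTCCAGCAAAGGCTA gives TAGCCTTTGCTGGACGACCT, found at positions 47–66 on the template; the primer anneals here to the top strand with its 3' end pointing upstream.
Amplicon spans positions 24–66: 43 bp.

43 bp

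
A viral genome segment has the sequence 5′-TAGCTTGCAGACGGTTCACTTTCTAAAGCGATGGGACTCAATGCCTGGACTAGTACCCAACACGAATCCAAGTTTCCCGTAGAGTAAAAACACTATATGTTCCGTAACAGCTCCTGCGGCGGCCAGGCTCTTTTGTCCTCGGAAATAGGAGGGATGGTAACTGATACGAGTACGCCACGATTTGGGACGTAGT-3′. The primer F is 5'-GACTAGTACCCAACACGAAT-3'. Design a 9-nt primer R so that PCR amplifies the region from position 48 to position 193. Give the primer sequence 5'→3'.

The product's 3' end on the top strand is position 193.
The reverse primer anneals to the top strand over positions 185–193, i.e. to GGACGTAGT.
Its sequence written 5'→3' is the reverse complement: ACTACGTCC.

5'-ACTACGTCC-3'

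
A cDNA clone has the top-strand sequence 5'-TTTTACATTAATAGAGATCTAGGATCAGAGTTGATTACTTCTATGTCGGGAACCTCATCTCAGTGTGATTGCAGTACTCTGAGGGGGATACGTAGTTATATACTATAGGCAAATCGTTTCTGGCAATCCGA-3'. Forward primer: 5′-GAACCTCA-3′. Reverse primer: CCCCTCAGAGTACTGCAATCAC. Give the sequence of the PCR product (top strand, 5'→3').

Scanning the template, GAACCTCA occurs at positions 50–57; this primer anneals to the bottom strand there with its 3' end pointing downstream.
Reverse complement of the reverse primer: GTGATTGCAGTACTCTGAGGGG. This occurs on the top strand at positions 65–86.
The product is the template from position 50 through 86 (37 bp).

5'-GAACCTCATCTCAGTGTGATTGCAGTACTCTGAGGGG-3'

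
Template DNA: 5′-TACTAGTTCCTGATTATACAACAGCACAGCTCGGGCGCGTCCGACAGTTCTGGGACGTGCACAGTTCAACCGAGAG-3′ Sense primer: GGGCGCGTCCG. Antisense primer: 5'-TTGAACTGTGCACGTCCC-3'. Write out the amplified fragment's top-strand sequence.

5'-GGGCGCGTCCGACAGTTCTGGGACGTGCACAGTTCAA-3'

Forward primer GGGCGCGTCCG is found on the top strand at positions 33–43.
Taking the reverse complement of TTGAACTGTGCACGTCCC gives GGGACGTGCACAGTTCAA, found at positions 52–69 on the template; the primer anneals here to the top strand with its 3' end pointing upstream.
The product is the template from position 33 through 69 (37 bp).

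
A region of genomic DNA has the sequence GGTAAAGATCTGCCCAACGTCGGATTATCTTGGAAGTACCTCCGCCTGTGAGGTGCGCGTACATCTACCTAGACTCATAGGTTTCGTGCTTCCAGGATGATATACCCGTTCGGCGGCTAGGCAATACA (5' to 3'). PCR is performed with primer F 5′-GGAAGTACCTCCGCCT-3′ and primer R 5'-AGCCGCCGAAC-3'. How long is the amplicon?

87 bp

The forward primer matches the template at positions 32–47.
Reverse complement of the reverse primer: GTTCGGCGGCT. This occurs on the top strand at positions 108–118.
The product runs from position 32 to position 118, so its length is 118 − 32 + 1 = 87 bp.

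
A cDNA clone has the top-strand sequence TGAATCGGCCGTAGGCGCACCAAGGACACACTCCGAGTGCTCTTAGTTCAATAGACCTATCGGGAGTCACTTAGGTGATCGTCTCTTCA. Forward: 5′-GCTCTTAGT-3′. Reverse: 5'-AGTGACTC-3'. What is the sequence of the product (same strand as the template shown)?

Forward primer GCTCTTAGT is found on the top strand at positions 39–47.
The reverse primer's reverse complement is GAGTCACT, which matches the template at positions 64–71.
The product is the template from position 39 through 71 (33 bp).

5'-GCTCTTAGTTCAATAGACCTATCGGGAGTCACT-3'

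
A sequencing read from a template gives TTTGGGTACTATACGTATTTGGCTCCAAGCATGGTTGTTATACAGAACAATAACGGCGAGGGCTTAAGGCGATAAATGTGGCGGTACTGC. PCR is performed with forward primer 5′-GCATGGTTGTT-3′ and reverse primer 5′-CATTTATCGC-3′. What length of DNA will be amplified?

The forward primer matches the template at positions 29–39.
The reverse primer's reverse complement is GCGATAAATG, which matches the template at positions 69–78.
The product runs from position 29 to position 78, so its length is 78 − 29 + 1 = 50 bp.

50 bp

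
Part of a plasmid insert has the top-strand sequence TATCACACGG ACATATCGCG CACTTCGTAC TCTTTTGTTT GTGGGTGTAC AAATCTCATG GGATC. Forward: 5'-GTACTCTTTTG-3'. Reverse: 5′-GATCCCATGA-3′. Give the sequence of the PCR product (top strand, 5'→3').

The forward primer matches the template at positions 27–37.
Reverse complement of the reverse primer: TCATGGGATC. This occurs on the top strand at positions 56–65.
The product is the template from position 27 through 65 (39 bp).

5'-GTACTCTTTTGTTTGTGGGTGTACAAATCTCATGGGATC-3'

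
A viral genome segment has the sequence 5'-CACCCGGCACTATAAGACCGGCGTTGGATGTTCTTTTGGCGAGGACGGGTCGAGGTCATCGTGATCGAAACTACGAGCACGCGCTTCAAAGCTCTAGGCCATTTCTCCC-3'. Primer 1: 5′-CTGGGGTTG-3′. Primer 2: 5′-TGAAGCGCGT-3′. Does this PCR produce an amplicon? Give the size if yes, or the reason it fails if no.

No product — primer 1 has no binding site in the template.

Primer 1 (CTGGGGTTG) does not match the top strand, and its reverse complement CAACCCCAG does not match either.
With no annealing site for primer 1, no amplification occurs.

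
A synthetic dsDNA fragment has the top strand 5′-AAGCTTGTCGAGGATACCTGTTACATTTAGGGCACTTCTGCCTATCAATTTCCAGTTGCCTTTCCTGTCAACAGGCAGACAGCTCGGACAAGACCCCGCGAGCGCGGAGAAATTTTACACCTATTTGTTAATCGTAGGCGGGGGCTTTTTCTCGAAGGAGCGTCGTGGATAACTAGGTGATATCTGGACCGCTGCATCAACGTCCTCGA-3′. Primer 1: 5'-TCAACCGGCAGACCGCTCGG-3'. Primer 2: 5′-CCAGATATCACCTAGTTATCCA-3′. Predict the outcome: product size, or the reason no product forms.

Primer 1 (TCAACCGGCAGACCGCTCGG) does not match the top strand, and its reverse complement CCGAGCGGTCTGCCGGTTGA does not match either.
With no annealing site for primer 1, no amplification occurs.

No product — primer 1 has no binding site in the template.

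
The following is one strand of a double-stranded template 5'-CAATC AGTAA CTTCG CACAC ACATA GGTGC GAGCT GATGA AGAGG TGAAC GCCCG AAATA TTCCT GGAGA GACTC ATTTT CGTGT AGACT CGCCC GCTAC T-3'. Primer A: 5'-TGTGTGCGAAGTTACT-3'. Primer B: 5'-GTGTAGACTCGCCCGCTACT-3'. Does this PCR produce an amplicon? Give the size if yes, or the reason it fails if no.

Primer A (TGTGTGCGAAGTTACT) has reverse complement AGTAACTTCGCACACA, which matches the top strand at positions 6–21; primer A anneals to the top strand there with its 3' end pointing upstream toward position 6.
Primer B (GTGTAGACTCGCCCGCTACT) matches the top strand directly at positions 82–101; it anneals to the bottom strand with its 3' end pointing downstream toward position 101.
The 3' ends diverge (primer A extends toward position 1, primer B toward position 101), so the primers never converge on a shared product.

No product — the primers' 3' ends point away from each other.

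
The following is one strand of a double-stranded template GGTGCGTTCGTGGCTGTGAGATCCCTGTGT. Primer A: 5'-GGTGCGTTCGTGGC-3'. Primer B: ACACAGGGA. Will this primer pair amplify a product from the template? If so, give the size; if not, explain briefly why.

Yes — a 30 bp product.

Primer A (GGTGCGTTCGTGGC) matches the top strand at positions 1–14; it acts as a forward primer.
Primer B's reverse complement is TCCCTGTGT, matching the top strand at positions 22–30; it acts as a reverse primer.
The 3' ends face each other across positions 1–30, giving a 30 bp product.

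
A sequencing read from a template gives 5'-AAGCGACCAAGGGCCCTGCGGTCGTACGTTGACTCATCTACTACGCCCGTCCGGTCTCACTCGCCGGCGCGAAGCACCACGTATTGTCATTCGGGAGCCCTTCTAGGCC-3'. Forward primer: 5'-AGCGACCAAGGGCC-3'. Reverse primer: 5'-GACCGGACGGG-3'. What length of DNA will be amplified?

55 bp

Scanning the template, AGCGACCAAGGGCC occurs at positions 2–15; this primer anneals to the bottom strand there with its 3' end pointing downstream.
Reverse complement of the reverse primer: CCCGTCCGGTC. This occurs on the top strand at positions 46–56.
Amplicon spans positions 2–56: 55 bp.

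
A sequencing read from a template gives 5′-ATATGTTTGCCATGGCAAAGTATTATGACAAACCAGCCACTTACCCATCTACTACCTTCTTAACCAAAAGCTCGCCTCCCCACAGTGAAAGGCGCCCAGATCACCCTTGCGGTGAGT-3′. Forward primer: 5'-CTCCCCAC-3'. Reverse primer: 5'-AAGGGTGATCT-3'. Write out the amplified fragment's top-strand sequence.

Forward primer CTCCCCAC is found on the top strand at positions 76–83.
The reverse primer's reverse complement is AGATCACCCTT, which matches the template at positions 98–108.
The product is the template from position 76 through 108 (33 bp).

5'-CTCCCCACAGTGAAAGGCGCCCAGATCACCCTT-3'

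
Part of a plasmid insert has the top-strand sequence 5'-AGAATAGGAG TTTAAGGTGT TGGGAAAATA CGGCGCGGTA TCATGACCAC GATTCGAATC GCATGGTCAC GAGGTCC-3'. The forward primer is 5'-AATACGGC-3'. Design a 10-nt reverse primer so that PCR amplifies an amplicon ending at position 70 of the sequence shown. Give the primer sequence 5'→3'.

5'-GTGACCATGC-3'

The forward primer binds at positions 27–34; the product's 3' end on the top strand is position 70.
The reverse primer anneals to the top strand over positions 61–70, i.e. to GCATGGTCAC.
Its sequence written 5'→3' is the reverse complement: GTGACCATGC.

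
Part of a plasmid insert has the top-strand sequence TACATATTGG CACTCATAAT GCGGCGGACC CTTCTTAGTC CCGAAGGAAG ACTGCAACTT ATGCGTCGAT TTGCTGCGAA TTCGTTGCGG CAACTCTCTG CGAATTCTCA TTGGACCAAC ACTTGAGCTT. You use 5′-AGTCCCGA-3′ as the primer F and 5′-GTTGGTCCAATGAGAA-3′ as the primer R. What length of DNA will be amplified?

The forward primer matches the template at positions 37–44.
Reverse complement of the reverse primer: TTCTCATTGGACCAAC. This occurs on the top strand at positions 105–120.
Product length = (reverse-primer end) − (forward-primer start) + 1 = 120 − 37 + 1 = 84 bp.

84 bp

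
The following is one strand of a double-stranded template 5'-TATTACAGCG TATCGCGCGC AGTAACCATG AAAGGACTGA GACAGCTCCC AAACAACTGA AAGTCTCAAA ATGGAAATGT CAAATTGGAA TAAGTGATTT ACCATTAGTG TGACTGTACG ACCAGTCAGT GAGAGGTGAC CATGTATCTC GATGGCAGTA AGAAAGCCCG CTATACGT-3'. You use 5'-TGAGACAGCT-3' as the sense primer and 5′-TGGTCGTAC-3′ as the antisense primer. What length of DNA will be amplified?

Forward primer TGAGACAGCT is found on the top strand at positions 38–47.
Reverse complement of the reverse primer: GTACGACCA. This occurs on the top strand at positions 116–124.
Product length = (reverse-primer end) − (forward-primer start) + 1 = 124 − 38 + 1 = 87 bp.

87 bp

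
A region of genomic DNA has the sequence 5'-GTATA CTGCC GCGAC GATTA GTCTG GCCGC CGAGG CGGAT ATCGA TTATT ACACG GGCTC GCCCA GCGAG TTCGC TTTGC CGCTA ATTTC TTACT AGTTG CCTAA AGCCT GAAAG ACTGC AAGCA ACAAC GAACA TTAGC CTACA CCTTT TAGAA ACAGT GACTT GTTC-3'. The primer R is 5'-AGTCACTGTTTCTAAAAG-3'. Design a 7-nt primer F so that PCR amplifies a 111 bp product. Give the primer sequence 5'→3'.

The reverse primer's reverse complement CTTTTAGAAACAGTGACT matches the template at positions 147–164, so the product ends at position 164.
A 111 bp product then starts at position 164 − 111 + 1 = 54.
The forward primer is identical to the top strand there: CGGGCTC.

5'-CGGGCTC-3'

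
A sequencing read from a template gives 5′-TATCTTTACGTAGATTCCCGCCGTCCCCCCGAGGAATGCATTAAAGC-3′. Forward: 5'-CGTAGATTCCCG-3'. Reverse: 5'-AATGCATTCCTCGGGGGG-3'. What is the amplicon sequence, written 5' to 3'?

5'-CGTAGATTCCCGCCGTCCCCCCGAGGAATGCATT-3'

Forward primer CGTAGATTCCCG is found on the top strand at positions 9–20.
Taking the reverse complement of AATGCATTCCTCGGGGGG gives CCCCCCGAGGAATGCATT, found at positions 25–42 on the template; the primer anneals here to the top strand with its 3' end pointing upstream.
The product is the template from position 9 through 42 (34 bp).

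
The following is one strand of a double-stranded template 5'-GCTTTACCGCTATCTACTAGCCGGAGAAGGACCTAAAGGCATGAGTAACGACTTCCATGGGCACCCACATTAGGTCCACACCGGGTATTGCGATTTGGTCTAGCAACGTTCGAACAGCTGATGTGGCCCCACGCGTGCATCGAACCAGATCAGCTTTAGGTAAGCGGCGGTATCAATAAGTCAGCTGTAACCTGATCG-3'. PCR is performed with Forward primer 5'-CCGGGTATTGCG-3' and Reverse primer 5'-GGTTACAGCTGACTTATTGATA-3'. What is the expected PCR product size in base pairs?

Scanning the template, CCGGGTATTGCG occurs at positions 81–92; this primer anneals to the bottom strand there with its 3' end pointing downstream.
The reverse primer's reverse complement is TATCAATAAGTCAGCTGTAACC, which matches the template at positions 171–192.
Amplicon spans positions 81–192: 112 bp.

112 bp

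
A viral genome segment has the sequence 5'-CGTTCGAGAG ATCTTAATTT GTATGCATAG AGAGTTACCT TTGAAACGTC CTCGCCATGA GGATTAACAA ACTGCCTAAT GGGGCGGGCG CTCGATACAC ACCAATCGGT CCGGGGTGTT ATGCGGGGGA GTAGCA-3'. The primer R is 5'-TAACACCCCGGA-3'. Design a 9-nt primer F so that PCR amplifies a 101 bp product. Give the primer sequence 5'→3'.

5'-GTATGCATA-3'

The reverse primer's reverse complement TCCGGGGTGTTA matches the template at positions 110–121, so the product ends at position 121.
A 101 bp product then starts at position 121 − 101 + 1 = 21.
The forward primer is identical to the top strand there: GTATGCATA.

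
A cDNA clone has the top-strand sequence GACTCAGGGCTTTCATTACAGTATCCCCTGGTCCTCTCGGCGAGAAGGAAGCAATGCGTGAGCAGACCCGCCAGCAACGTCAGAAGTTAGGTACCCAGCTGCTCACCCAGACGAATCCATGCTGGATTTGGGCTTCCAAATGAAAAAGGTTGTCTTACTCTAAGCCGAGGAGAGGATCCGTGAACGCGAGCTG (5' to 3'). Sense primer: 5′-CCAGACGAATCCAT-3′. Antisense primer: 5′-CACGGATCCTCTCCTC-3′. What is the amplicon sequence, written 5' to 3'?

Scanning the template, CCAGACGAATCCAT occurs at positions 107–120; this primer anneals to the bottom strand there with its 3' end pointing downstream.
Reverse complement of the reverse primer: GAGGAGAGGATCCGTG. This occurs on the top strand at positions 167–182.
The product is the template from position 107 through 182 (76 bp).

5'-CCAGACGAATCCATGCTGGATTTGGGCTTCCAAATGAAAAAGGTTGTCTTACTCTAAGCCGAGGAGAGGATCCGTG-3'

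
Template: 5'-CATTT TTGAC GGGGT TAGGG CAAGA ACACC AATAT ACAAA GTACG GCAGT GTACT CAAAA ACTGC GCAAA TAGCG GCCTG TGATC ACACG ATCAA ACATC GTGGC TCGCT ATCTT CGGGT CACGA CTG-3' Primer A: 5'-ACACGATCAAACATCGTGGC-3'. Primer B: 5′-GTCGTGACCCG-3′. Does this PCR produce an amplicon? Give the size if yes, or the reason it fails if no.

Primer A (ACACGATCAAACATCGTGGC) matches the top strand at positions 86–105; it acts as a forward primer.
Primer B's reverse complement is CGGGTCACGAC, matching the top strand at positions 116–126; it acts as a reverse primer.
The 3' ends face each other across positions 86–126, giving a 41 bp product.

Yes — a 41 bp product.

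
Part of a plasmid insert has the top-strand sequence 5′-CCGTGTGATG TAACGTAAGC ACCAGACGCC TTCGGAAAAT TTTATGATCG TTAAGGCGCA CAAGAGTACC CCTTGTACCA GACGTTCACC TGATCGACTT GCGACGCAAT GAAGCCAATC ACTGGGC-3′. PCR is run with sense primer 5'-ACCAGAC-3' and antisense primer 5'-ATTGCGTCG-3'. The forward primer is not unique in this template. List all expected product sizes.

The forward primer ACCAGAC matches the top strand at positions 21–27, 77–83.
The reverse primer's reverse complement is CGACGCAAT, matching at positions 102–110.
Each forward site pairs with the reverse site to give a product ending at position 110: sizes 90, 34 bp.

90 bp, 34 bp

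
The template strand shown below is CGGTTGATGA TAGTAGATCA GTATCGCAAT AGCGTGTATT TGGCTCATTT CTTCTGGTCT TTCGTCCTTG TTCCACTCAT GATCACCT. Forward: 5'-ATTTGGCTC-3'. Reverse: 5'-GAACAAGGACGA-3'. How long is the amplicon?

Scanning the template, ATTTGGCTC occurs at positions 38–46; this primer anneals to the bottom strand there with its 3' end pointing downstream.
Reverse complement of the reverse primer: TCGTCCTTGTTC. This occurs on the top strand at positions 62–73.
Product length = (reverse-primer end) − (forward-primer start) + 1 = 73 − 38 + 1 = 36 bp.

36 bp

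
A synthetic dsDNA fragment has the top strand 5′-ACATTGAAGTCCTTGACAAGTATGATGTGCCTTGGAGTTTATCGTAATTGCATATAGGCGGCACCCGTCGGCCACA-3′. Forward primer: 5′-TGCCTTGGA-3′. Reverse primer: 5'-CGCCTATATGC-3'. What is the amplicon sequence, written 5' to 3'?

The forward primer matches the template at positions 28–36.
The reverse primer's reverse complement is GCATATAGGCG, which matches the template at positions 50–60.
The product is the template from position 28 through 60 (33 bp).

5'-TGCCTTGGAGTTTATCGTAATTGCATATAGGCG-3'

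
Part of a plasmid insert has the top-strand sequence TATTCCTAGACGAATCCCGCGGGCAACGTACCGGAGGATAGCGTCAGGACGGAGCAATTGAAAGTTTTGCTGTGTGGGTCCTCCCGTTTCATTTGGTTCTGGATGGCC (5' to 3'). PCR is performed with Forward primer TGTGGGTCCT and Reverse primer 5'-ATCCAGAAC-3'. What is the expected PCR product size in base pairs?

32 bp

Scanning the template, TGTGGGTCCT occurs at positions 73–82; this primer anneals to the bottom strand there with its 3' end pointing downstream.
The reverse primer's reverse complement is GTTCTGGAT, which matches the template at positions 96–104.
The product runs from position 73 to position 104, so its length is 104 − 73 + 1 = 32 bp.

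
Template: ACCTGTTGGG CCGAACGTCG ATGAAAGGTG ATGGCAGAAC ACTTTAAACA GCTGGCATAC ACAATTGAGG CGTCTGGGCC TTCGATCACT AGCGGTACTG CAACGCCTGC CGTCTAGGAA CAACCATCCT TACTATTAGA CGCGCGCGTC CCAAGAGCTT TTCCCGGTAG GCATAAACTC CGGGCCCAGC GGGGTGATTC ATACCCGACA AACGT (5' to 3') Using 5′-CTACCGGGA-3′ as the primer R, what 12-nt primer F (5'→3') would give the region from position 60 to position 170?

5'-CACAATTGAGGC-3'

The reverse primer's reverse complement TCCCGGTAG matches the template at positions 162–170; the product starts at position 60.
The forward primer is identical to the top strand over positions 60–71: CACAATTGAGGC.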